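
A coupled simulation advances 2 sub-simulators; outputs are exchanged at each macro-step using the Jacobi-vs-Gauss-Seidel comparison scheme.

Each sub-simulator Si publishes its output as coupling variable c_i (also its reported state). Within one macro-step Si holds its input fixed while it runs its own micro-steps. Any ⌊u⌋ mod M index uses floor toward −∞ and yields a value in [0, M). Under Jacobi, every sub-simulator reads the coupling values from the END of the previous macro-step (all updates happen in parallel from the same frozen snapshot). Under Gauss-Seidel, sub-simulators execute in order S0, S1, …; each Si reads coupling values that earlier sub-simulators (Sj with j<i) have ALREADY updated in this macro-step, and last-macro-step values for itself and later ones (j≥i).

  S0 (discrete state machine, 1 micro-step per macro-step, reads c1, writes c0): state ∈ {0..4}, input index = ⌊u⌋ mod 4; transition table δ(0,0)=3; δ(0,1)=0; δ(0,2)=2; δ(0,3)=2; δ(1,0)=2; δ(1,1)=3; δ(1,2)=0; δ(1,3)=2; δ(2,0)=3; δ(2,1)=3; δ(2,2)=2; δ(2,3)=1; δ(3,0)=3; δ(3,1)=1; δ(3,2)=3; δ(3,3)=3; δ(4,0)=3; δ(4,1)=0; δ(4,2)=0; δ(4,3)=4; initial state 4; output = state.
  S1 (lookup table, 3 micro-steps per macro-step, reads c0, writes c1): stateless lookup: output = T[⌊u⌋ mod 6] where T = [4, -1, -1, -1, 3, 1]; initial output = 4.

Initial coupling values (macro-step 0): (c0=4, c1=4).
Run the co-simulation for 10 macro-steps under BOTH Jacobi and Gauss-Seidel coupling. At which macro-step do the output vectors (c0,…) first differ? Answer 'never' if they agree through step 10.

first divergence at macro-step: 1

[Jacobi] macro 1: S0 reads c1=4 → after 1×micro: 3; S1 reads c0=4 → after 3×micro: 3 ⇒ (c0=3, c1=3)
[Jacobi] macro 2: S0 reads c1=3 → after 1×micro: 3; S1 reads c0=3 → after 3×micro: -1 ⇒ (c0=3, c1=-1)
[Jacobi] macro 3: S0 reads c1=-1 → after 1×micro: 3; S1 reads c0=3 → after 3×micro: -1 ⇒ (c0=3, c1=-1)
[Jacobi] macro 4: S0 reads c1=-1 → after 1×micro: 3; S1 reads c0=3 → after 3×micro: -1 ⇒ (c0=3, c1=-1)
[Jacobi] macro 5: S0 reads c1=-1 → after 1×micro: 3; S1 reads c0=3 → after 3×micro: -1 ⇒ (c0=3, c1=-1)
[Jacobi] macro 6: S0 reads c1=-1 → after 1×micro: 3; S1 reads c0=3 → after 3×micro: -1 ⇒ (c0=3, c1=-1)
[Jacobi] macro 7: S0 reads c1=-1 → after 1×micro: 3; S1 reads c0=3 → after 3×micro: -1 ⇒ (c0=3, c1=-1)
[Jacobi] macro 8: S0 reads c1=-1 → after 1×micro: 3; S1 reads c0=3 → after 3×micro: -1 ⇒ (c0=3, c1=-1)
[Jacobi] macro 9: S0 reads c1=-1 → after 1×micro: 3; S1 reads c0=3 → after 3×micro: -1 ⇒ (c0=3, c1=-1)
[Jacobi] macro 10: S0 reads c1=-1 → after 1×micro: 3; S1 reads c0=3 → after 3×micro: -1 ⇒ (c0=3, c1=-1)
[Gauss-Seidel] macro 1: S0 reads c1=4 → after 1×micro: 3; S1 reads c0=3 → after 3×micro: -1 ⇒ (c0=3, c1=-1)
[Gauss-Seidel] macro 2: S0 reads c1=-1 → after 1×micro: 3; S1 reads c0=3 → after 3×micro: -1 ⇒ (c0=3, c1=-1)
[Gauss-Seidel] macro 3: S0 reads c1=-1 → after 1×micro: 3; S1 reads c0=3 → after 3×micro: -1 ⇒ (c0=3, c1=-1)
[Gauss-Seidel] macro 4: S0 reads c1=-1 → after 1×micro: 3; S1 reads c0=3 → after 3×micro: -1 ⇒ (c0=3, c1=-1)
[Gauss-Seidel] macro 5: S0 reads c1=-1 → after 1×micro: 3; S1 reads c0=3 → after 3×micro: -1 ⇒ (c0=3, c1=-1)
[Gauss-Seidel] macro 6: S0 reads c1=-1 → after 1×micro: 3; S1 reads c0=3 → after 3×micro: -1 ⇒ (c0=3, c1=-1)
[Gauss-Seidel] macro 7: S0 reads c1=-1 → after 1×micro: 3; S1 reads c0=3 → after 3×micro: -1 ⇒ (c0=3, c1=-1)
[Gauss-Seidel] macro 8: S0 reads c1=-1 → after 1×micro: 3; S1 reads c0=3 → after 3×micro: -1 ⇒ (c0=3, c1=-1)
[Gauss-Seidel] macro 9: S0 reads c1=-1 → after 1×micro: 3; S1 reads c0=3 → after 3×micro: -1 ⇒ (c0=3, c1=-1)
[Gauss-Seidel] macro 10: S0 reads c1=-1 → after 1×micro: 3; S1 reads c0=3 → after 3×micro: -1 ⇒ (c0=3, c1=-1)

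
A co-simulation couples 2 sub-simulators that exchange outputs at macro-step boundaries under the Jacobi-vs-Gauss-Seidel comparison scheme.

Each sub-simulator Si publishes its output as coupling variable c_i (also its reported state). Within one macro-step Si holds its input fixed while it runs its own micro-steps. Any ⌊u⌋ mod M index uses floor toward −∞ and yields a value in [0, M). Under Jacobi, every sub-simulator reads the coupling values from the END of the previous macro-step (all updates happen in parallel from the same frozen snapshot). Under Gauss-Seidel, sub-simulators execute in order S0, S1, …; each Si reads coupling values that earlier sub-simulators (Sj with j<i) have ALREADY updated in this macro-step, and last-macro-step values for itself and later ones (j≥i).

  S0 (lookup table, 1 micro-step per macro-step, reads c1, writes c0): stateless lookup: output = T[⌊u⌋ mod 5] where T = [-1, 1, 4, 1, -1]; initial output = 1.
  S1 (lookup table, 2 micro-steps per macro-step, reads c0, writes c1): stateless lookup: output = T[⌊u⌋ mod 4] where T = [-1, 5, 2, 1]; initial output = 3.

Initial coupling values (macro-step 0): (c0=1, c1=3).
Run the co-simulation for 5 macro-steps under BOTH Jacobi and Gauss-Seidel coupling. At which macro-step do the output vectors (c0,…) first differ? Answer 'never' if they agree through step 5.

first divergence at macro-step: 2

[Jacobi] macro 1: S0 reads c1=3 → after 1×micro: 1; S1 reads c0=1 → after 2×micro: 5 ⇒ (c0=1, c1=5)
[Jacobi] macro 2: S0 reads c1=5 → after 1×micro: -1; S1 reads c0=1 → after 2×micro: 5 ⇒ (c0=-1, c1=5)
[Jacobi] macro 3: S0 reads c1=5 → after 1×micro: -1; S1 reads c0=-1 → after 2×micro: 1 ⇒ (c0=-1, c1=1)
[Jacobi] macro 4: S0 reads c1=1 → after 1×micro: 1; S1 reads c0=-1 → after 2×micro: 1 ⇒ (c0=1, c1=1)
[Jacobi] macro 5: S0 reads c1=1 → after 1×micro: 1; S1 reads c0=1 → after 2×micro: 5 ⇒ (c0=1, c1=5)
[Gauss-Seidel] macro 1: S0 reads c1=3 → after 1×micro: 1; S1 reads c0=1 → after 2×micro: 5 ⇒ (c0=1, c1=5)
[Gauss-Seidel] macro 2: S0 reads c1=5 → after 1×micro: -1; S1 reads c0=-1 → after 2×micro: 1 ⇒ (c0=-1, c1=1)
[Gauss-Seidel] macro 3: S0 reads c1=1 → after 1×micro: 1; S1 reads c0=1 → after 2×micro: 5 ⇒ (c0=1, c1=5)
[Gauss-Seidel] macro 4: S0 reads c1=5 → after 1×micro: -1; S1 reads c0=-1 → after 2×micro: 1 ⇒ (c0=-1, c1=1)
[Gauss-Seidel] macro 5: S0 reads c1=1 → after 1×micro: 1; S1 reads c0=1 → after 2×micro: 5 ⇒ (c0=1, c1=5)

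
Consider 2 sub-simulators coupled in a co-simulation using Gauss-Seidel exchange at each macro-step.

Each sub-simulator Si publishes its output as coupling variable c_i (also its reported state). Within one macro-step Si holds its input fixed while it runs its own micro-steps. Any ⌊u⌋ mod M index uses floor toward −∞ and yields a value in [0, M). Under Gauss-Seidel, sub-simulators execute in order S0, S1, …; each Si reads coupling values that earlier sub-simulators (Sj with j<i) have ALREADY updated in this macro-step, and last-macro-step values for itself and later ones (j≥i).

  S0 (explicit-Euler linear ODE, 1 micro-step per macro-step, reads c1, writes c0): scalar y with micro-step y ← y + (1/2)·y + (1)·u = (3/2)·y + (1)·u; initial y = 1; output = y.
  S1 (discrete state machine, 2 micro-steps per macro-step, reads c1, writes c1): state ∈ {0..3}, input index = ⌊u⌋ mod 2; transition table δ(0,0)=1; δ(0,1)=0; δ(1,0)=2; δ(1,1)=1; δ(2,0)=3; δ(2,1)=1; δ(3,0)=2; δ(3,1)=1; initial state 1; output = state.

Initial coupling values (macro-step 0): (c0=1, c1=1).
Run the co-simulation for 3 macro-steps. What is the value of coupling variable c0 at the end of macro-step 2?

macro 1: S0 reads c1=1 → after 1×micro: 5/2; S1 reads c1=1 → after 2×micro: 1 ⇒ (c0=5/2, c1=1)
macro 2: S0 reads c1=1 → after 1×micro: 19/4; S1 reads c1=1 → after 2×micro: 1 ⇒ (c0=19/4, c1=1)
macro 3: S0 reads c1=1 → after 1×micro: 65/8; S1 reads c1=1 → after 2×micro: 1 ⇒ (c0=65/8, c1=1)

c0 at macro-step 2 = 19/4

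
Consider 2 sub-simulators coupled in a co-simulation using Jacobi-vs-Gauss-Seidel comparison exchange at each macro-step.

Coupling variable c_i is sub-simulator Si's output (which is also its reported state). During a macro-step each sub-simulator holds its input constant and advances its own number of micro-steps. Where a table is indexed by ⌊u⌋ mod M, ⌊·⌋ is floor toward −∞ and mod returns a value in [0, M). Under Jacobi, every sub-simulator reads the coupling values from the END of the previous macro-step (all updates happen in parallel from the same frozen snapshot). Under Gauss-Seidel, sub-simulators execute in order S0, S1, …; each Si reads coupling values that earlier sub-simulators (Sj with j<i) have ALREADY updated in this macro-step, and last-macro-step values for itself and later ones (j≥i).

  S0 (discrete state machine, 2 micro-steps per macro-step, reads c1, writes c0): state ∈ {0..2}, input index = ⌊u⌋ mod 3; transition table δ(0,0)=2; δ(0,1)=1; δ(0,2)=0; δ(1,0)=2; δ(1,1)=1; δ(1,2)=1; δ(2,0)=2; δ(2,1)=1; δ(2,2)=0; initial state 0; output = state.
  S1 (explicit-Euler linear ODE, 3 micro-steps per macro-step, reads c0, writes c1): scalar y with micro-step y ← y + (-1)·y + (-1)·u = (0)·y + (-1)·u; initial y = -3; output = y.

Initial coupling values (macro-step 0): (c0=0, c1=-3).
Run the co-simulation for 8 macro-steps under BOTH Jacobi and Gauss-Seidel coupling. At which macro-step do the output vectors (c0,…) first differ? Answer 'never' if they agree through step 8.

first divergence at macro-step: 1

[Jacobi] macro 1: S0 reads c1=-3 → after 2×micro: 2; S1 reads c0=0 → after 3×micro: 0 ⇒ (c0=2, c1=0)
[Jacobi] macro 2: S0 reads c1=0 → after 2×micro: 2; S1 reads c0=2 → after 3×micro: -2 ⇒ (c0=2, c1=-2)
[Jacobi] macro 3: S0 reads c1=-2 → after 2×micro: 1; S1 reads c0=2 → after 3×micro: -2 ⇒ (c0=1, c1=-2)
[Jacobi] macro 4: S0 reads c1=-2 → after 2×micro: 1; S1 reads c0=1 → after 3×micro: -1 ⇒ (c0=1, c1=-1)
[Jacobi] macro 5: S0 reads c1=-1 → after 2×micro: 1; S1 reads c0=1 → after 3×micro: -1 ⇒ (c0=1, c1=-1)
[Jacobi] macro 6: S0 reads c1=-1 → after 2×micro: 1; S1 reads c0=1 → after 3×micro: -1 ⇒ (c0=1, c1=-1)
[Jacobi] macro 7: S0 reads c1=-1 → after 2×micro: 1; S1 reads c0=1 → after 3×micro: -1 ⇒ (c0=1, c1=-1)
[Jacobi] macro 8: S0 reads c1=-1 → after 2×micro: 1; S1 reads c0=1 → after 3×micro: -1 ⇒ (c0=1, c1=-1)
[Gauss-Seidel] macro 1: S0 reads c1=-3 → after 2×micro: 2; S1 reads c0=2 → after 3×micro: -2 ⇒ (c0=2, c1=-2)
[Gauss-Seidel] macro 2: S0 reads c1=-2 → after 2×micro: 1; S1 reads c0=1 → after 3×micro: -1 ⇒ (c0=1, c1=-1)
[Gauss-Seidel] macro 3: S0 reads c1=-1 → after 2×micro: 1; S1 reads c0=1 → after 3×micro: -1 ⇒ (c0=1, c1=-1)
[Gauss-Seidel] macro 4: S0 reads c1=-1 → after 2×micro: 1; S1 reads c0=1 → after 3×micro: -1 ⇒ (c0=1, c1=-1)
[Gauss-Seidel] macro 5: S0 reads c1=-1 → after 2×micro: 1; S1 reads c0=1 → after 3×micro: -1 ⇒ (c0=1, c1=-1)
[Gauss-Seidel] macro 6: S0 reads c1=-1 → after 2×micro: 1; S1 reads c0=1 → after 3×micro: -1 ⇒ (c0=1, c1=-1)
[Gauss-Seidel] macro 7: S0 reads c1=-1 → after 2×micro: 1; S1 reads c0=1 → after 3×micro: -1 ⇒ (c0=1, c1=-1)
[Gauss-Seidel] macro 8: S0 reads c1=-1 → after 2×micro: 1; S1 reads c0=1 → after 3×micro: -1 ⇒ (c0=1, c1=-1)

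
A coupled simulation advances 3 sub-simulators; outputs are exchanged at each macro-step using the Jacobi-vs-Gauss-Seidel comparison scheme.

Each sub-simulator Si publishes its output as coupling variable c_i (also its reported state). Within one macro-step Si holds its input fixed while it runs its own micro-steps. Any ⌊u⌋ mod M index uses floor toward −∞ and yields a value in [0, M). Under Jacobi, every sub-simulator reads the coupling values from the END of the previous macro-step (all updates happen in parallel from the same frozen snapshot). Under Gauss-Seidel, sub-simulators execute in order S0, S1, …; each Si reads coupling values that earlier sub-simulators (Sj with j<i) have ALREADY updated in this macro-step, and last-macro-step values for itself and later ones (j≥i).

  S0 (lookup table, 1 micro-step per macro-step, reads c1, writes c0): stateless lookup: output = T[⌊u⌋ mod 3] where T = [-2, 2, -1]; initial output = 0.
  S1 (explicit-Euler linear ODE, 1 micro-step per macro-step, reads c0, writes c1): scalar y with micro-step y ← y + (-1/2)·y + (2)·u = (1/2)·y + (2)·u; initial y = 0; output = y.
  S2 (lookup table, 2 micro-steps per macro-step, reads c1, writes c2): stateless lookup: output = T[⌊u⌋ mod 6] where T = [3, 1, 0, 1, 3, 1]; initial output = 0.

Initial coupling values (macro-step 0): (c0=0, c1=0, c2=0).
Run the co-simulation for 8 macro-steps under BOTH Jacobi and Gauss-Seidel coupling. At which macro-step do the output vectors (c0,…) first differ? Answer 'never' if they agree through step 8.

first divergence at macro-step: 1

[Jacobi] macro 1: S0 reads c1=0 → after 1×micro: -2; S1 reads c0=0 → after 1×micro: 0; S2 reads c1=0 → after 2×micro: 3 ⇒ (c0=-2, c1=0, c2=3)
[Jacobi] macro 2: S0 reads c1=0 → after 1×micro: -2; S1 reads c0=-2 → after 1×micro: -4; S2 reads c1=0 → after 2×micro: 3 ⇒ (c0=-2, c1=-4, c2=3)
[Jacobi] macro 3: S0 reads c1=-4 → after 1×micro: -1; S1 reads c0=-2 → after 1×micro: -6; S2 reads c1=-4 → after 2×micro: 0 ⇒ (c0=-1, c1=-6, c2=0)
[Jacobi] macro 4: S0 reads c1=-6 → after 1×micro: -2; S1 reads c0=-1 → after 1×micro: -5; S2 reads c1=-6 → after 2×micro: 3 ⇒ (c0=-2, c1=-5, c2=3)
[Jacobi] macro 5: S0 reads c1=-5 → after 1×micro: 2; S1 reads c0=-2 → after 1×micro: -13/2; S2 reads c1=-5 → after 2×micro: 1 ⇒ (c0=2, c1=-13/2, c2=1)
[Jacobi] macro 6: S0 reads c1=-13/2 → after 1×micro: -1; S1 reads c0=2 → after 1×micro: 3/4; S2 reads c1=-13/2 → after 2×micro: 1 ⇒ (c0=-1, c1=3/4, c2=1)
[Jacobi] macro 7: S0 reads c1=3/4 → after 1×micro: -2; S1 reads c0=-1 → after 1×micro: -13/8; S2 reads c1=3/4 → after 2×micro: 3 ⇒ (c0=-2, c1=-13/8, c2=3)
[Jacobi] macro 8: S0 reads c1=-13/8 → after 1×micro: 2; S1 reads c0=-2 → after 1×micro: -77/16; S2 reads c1=-13/8 → after 2×micro: 3 ⇒ (c0=2, c1=-77/16, c2=3)
[Gauss-Seidel] macro 1: S0 reads c1=0 → after 1×micro: -2; S1 reads c0=-2 → after 1×micro: -4; S2 reads c1=-4 → after 2×micro: 0 ⇒ (c0=-2, c1=-4, c2=0)
[Gauss-Seidel] macro 2: S0 reads c1=-4 → after 1×micro: -1; S1 reads c0=-1 → after 1×micro: -4; S2 reads c1=-4 → after 2×micro: 0 ⇒ (c0=-1, c1=-4, c2=0)
[Gauss-Seidel] macro 3: S0 reads c1=-4 → after 1×micro: -1; S1 reads c0=-1 → after 1×micro: -4; S2 reads c1=-4 → after 2×micro: 0 ⇒ (c0=-1, c1=-4, c2=0)
[Gauss-Seidel] macro 4: S0 reads c1=-4 → after 1×micro: -1; S1 reads c0=-1 → after 1×micro: -4; S2 reads c1=-4 → after 2×micro: 0 ⇒ (c0=-1, c1=-4, c2=0)
[Gauss-Seidel] macro 5: S0 reads c1=-4 → after 1×micro: -1; S1 reads c0=-1 → after 1×micro: -4; S2 reads c1=-4 → after 2×micro: 0 ⇒ (c0=-1, c1=-4, c2=0)
[Gauss-Seidel] macro 6: S0 reads c1=-4 → after 1×micro: -1; S1 reads c0=-1 → after 1×micro: -4; S2 reads c1=-4 → after 2×micro: 0 ⇒ (c0=-1, c1=-4, c2=0)
[Gauss-Seidel] macro 7: S0 reads c1=-4 → after 1×micro: -1; S1 reads c0=-1 → after 1×micro: -4; S2 reads c1=-4 → after 2×micro: 0 ⇒ (c0=-1, c1=-4, c2=0)
[Gauss-Seidel] macro 8: S0 reads c1=-4 → after 1×micro: -1; S1 reads c0=-1 → after 1×micro: -4; S2 reads c1=-4 → after 2×micro: 0 ⇒ (c0=-1, c1=-4, c2=0)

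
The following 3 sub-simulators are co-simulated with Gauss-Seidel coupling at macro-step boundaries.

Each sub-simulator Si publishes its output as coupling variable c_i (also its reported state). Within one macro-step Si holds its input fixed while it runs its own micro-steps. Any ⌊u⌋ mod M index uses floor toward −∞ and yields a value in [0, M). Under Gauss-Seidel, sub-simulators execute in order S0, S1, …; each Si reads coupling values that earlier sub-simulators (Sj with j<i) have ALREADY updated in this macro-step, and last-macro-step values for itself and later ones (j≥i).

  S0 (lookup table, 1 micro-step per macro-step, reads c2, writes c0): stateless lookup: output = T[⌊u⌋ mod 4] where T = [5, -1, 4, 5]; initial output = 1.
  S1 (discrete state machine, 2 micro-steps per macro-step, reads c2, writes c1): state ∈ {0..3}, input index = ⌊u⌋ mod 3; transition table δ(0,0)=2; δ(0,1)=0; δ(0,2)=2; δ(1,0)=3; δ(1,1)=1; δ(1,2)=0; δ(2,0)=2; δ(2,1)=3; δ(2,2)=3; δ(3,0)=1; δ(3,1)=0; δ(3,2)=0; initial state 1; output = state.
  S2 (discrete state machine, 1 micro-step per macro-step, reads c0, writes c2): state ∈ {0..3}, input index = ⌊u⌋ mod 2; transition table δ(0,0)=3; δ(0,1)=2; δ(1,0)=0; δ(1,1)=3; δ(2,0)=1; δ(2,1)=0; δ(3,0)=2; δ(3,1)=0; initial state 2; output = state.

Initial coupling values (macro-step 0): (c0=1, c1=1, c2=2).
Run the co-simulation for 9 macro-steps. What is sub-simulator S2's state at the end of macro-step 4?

macro 1: S0 reads c2=2 → after 1×micro: 4; S1 reads c2=2 → after 2×micro: 2; S2 reads c0=4 → after 1×micro: 1 ⇒ (c0=4, c1=2, c2=1)
macro 2: S0 reads c2=1 → after 1×micro: -1; S1 reads c2=1 → after 2×micro: 0; S2 reads c0=-1 → after 1×micro: 3 ⇒ (c0=-1, c1=0, c2=3)
macro 3: S0 reads c2=3 → after 1×micro: 5; S1 reads c2=3 → after 2×micro: 2; S2 reads c0=5 → after 1×micro: 0 ⇒ (c0=5, c1=2, c2=0)
macro 4: S0 reads c2=0 → after 1×micro: 5; S1 reads c2=0 → after 2×micro: 2; S2 reads c0=5 → after 1×micro: 2 ⇒ (c0=5, c1=2, c2=2)
macro 5: S0 reads c2=2 → after 1×micro: 4; S1 reads c2=2 → after 2×micro: 0; S2 reads c0=4 → after 1×micro: 1 ⇒ (c0=4, c1=0, c2=1)
macro 6: S0 reads c2=1 → after 1×micro: -1; S1 reads c2=1 → after 2×micro: 0; S2 reads c0=-1 → after 1×micro: 3 ⇒ (c0=-1, c1=0, c2=3)
macro 7: S0 reads c2=3 → after 1×micro: 5; S1 reads c2=3 → after 2×micro: 2; S2 reads c0=5 → after 1×micro: 0 ⇒ (c0=5, c1=2, c2=0)
macro 8: S0 reads c2=0 → after 1×micro: 5; S1 reads c2=0 → after 2×micro: 2; S2 reads c0=5 → after 1×micro: 2 ⇒ (c0=5, c1=2, c2=2)
macro 9: S0 reads c2=2 → after 1×micro: 4; S1 reads c2=2 → after 2×micro: 0; S2 reads c0=4 → after 1×micro: 1 ⇒ (c0=4, c1=0, c2=1)

S2 state at macro-step 4 = 2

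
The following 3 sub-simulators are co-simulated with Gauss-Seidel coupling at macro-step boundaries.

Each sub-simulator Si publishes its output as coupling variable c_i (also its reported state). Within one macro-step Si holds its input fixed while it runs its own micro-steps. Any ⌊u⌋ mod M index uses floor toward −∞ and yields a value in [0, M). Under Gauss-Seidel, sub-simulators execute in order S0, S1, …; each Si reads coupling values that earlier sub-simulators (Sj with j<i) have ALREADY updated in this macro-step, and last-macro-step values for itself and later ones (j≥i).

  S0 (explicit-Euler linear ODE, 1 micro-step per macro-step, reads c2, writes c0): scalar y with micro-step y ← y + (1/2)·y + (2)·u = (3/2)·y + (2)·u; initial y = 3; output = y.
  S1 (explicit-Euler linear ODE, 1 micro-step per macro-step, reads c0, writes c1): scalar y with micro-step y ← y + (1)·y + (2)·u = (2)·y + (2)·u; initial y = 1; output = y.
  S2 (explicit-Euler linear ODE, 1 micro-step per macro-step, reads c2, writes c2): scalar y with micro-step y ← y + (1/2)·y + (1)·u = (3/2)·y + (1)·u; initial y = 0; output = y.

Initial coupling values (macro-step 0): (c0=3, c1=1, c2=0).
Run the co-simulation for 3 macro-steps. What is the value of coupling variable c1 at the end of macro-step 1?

c1 at macro-step 1 = 11

macro 1: S0 reads c2=0 → after 1×micro: 9/2; S1 reads c0=9/2 → after 1×micro: 11; S2 reads c2=0 → after 1×micro: 0 ⇒ (c0=9/2, c1=11, c2=0)
macro 2: S0 reads c2=0 → after 1×micro: 27/4; S1 reads c0=27/4 → after 1×micro: 71/2; S2 reads c2=0 → after 1×micro: 0 ⇒ (c0=27/4, c1=71/2, c2=0)
macro 3: S0 reads c2=0 → after 1×micro: 81/8; S1 reads c0=81/8 → after 1×micro: 365/4; S2 reads c2=0 → after 1×micro: 0 ⇒ (c0=81/8, c1=365/4, c2=0)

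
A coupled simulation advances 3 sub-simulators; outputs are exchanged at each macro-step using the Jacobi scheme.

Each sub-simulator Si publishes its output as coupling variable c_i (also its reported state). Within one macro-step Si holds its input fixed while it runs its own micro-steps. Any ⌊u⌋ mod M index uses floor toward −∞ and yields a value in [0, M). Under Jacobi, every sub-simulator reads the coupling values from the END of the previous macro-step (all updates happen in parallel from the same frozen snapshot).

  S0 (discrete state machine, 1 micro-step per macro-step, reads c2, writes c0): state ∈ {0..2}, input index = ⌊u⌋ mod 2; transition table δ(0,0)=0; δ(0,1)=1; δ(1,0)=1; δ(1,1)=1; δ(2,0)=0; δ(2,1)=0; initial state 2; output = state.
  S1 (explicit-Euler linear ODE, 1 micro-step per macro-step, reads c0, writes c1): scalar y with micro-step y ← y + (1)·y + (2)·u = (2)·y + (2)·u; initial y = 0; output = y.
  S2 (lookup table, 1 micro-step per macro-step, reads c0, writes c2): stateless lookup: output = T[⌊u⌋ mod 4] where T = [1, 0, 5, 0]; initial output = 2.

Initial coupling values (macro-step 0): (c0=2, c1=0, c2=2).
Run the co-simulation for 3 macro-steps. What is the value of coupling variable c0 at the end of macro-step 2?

macro 1: S0 reads c2=2 → after 1×micro: 0; S1 reads c0=2 → after 1×micro: 4; S2 reads c0=2 → after 1×micro: 5 ⇒ (c0=0, c1=4, c2=5)
macro 2: S0 reads c2=5 → after 1×micro: 1; S1 reads c0=0 → after 1×micro: 8; S2 reads c0=0 → after 1×micro: 1 ⇒ (c0=1, c1=8, c2=1)
macro 3: S0 reads c2=1 → after 1×micro: 1; S1 reads c0=1 → after 1×micro: 18; S2 reads c0=1 → after 1×micro: 0 ⇒ (c0=1, c1=18, c2=0)

c0 at macro-step 2 = 1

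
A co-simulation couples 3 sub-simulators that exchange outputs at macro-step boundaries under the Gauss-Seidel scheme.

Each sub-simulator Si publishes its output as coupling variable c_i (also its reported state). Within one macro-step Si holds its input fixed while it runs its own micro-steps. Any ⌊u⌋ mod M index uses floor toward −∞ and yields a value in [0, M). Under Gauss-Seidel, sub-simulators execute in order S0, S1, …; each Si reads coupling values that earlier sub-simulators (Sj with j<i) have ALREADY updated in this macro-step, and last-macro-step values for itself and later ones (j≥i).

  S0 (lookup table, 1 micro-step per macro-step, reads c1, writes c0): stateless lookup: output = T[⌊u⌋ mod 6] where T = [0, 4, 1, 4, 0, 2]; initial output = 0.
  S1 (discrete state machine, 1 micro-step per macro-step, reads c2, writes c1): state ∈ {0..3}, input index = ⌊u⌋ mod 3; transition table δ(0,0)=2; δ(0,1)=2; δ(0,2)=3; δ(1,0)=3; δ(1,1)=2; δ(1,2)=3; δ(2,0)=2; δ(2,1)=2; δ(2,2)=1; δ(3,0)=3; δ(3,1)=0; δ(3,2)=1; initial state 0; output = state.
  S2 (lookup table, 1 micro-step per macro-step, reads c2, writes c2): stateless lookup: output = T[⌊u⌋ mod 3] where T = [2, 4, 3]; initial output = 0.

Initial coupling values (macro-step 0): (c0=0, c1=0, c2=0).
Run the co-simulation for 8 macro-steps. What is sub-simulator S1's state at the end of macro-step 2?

S1 state at macro-step 2 = 1

macro 1: S0 reads c1=0 → after 1×micro: 0; S1 reads c2=0 → after 1×micro: 2; S2 reads c2=0 → after 1×micro: 2 ⇒ (c0=0, c1=2, c2=2)
macro 2: S0 reads c1=2 → after 1×micro: 1; S1 reads c2=2 → after 1×micro: 1; S2 reads c2=2 → after 1×micro: 3 ⇒ (c0=1, c1=1, c2=3)
macro 3: S0 reads c1=1 → after 1×micro: 4; S1 reads c2=3 → after 1×micro: 3; S2 reads c2=3 → after 1×micro: 2 ⇒ (c0=4, c1=3, c2=2)
macro 4: S0 reads c1=3 → after 1×micro: 4; S1 reads c2=2 → after 1×micro: 1; S2 reads c2=2 → after 1×micro: 3 ⇒ (c0=4, c1=1, c2=3)
macro 5: S0 reads c1=1 → after 1×micro: 4; S1 reads c2=3 → after 1×micro: 3; S2 reads c2=3 → after 1×micro: 2 ⇒ (c0=4, c1=3, c2=2)
macro 6: S0 reads c1=3 → after 1×micro: 4; S1 reads c2=2 → after 1×micro: 1; S2 reads c2=2 → after 1×micro: 3 ⇒ (c0=4, c1=1, c2=3)
macro 7: S0 reads c1=1 → after 1×micro: 4; S1 reads c2=3 → after 1×micro: 3; S2 reads c2=3 → after 1×micro: 2 ⇒ (c0=4, c1=3, c2=2)
macro 8: S0 reads c1=3 → after 1×micro: 4; S1 reads c2=2 → after 1×micro: 1; S2 reads c2=2 → after 1×micro: 3 ⇒ (c0=4, c1=1, c2=3)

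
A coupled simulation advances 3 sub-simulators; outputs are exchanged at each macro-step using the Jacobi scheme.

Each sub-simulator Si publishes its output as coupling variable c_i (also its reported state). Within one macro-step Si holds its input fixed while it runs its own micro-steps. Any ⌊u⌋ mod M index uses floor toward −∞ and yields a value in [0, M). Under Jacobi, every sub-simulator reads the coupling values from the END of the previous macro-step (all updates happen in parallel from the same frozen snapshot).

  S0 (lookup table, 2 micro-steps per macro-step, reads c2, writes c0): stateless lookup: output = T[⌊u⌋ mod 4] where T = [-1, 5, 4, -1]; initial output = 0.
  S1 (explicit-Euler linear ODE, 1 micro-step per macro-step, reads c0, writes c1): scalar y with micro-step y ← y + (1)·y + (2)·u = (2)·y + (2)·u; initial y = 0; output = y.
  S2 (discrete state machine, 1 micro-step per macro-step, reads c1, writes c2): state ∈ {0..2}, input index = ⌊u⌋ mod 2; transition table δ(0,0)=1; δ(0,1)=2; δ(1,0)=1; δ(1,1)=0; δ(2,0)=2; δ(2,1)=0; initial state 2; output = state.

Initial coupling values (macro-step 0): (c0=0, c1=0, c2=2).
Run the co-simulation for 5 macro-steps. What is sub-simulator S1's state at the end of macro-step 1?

macro 1: S0 reads c2=2 → after 2×micro: 4; S1 reads c0=0 → after 1×micro: 0; S2 reads c1=0 → after 1×micro: 2 ⇒ (c0=4, c1=0, c2=2)
macro 2: S0 reads c2=2 → after 2×micro: 4; S1 reads c0=4 → after 1×micro: 8; S2 reads c1=0 → after 1×micro: 2 ⇒ (c0=4, c1=8, c2=2)
macro 3: S0 reads c2=2 → after 2×micro: 4; S1 reads c0=4 → after 1×micro: 24; S2 reads c1=8 → after 1×micro: 2 ⇒ (c0=4, c1=24, c2=2)
macro 4: S0 reads c2=2 → after 2×micro: 4; S1 reads c0=4 → after 1×micro: 56; S2 reads c1=24 → after 1×micro: 2 ⇒ (c0=4, c1=56, c2=2)
macro 5: S0 reads c2=2 → after 2×micro: 4; S1 reads c0=4 → after 1×micro: 120; S2 reads c1=56 → after 1×micro: 2 ⇒ (c0=4, c1=120, c2=2)

S1 state at macro-step 1 = 0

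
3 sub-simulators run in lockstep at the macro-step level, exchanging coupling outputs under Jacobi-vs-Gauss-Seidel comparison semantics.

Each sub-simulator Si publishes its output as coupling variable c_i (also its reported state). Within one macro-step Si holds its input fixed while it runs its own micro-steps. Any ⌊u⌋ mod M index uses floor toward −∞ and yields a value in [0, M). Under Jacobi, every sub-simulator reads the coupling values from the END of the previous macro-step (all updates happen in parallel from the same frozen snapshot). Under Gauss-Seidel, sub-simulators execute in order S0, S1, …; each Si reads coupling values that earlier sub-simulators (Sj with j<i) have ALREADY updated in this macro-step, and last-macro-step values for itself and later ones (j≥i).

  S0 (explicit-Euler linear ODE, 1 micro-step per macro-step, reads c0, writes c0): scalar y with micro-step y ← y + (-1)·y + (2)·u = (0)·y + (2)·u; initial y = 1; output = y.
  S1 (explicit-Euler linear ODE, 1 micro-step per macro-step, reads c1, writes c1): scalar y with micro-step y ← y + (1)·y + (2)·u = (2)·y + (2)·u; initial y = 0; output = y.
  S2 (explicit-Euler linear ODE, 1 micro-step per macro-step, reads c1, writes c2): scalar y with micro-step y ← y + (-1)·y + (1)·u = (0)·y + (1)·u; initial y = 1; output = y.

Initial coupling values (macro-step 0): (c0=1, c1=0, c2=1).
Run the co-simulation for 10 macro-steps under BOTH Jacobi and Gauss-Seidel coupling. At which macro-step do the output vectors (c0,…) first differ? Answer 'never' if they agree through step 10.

[Jacobi] macro 1: S0 reads c0=1 → after 1×micro: 2; S1 reads c1=0 → after 1×micro: 0; S2 reads c1=0 → after 1×micro: 0 ⇒ (c0=2, c1=0, c2=0)
[Jacobi] macro 2: S0 reads c0=2 → after 1×micro: 4; S1 reads c1=0 → after 1×micro: 0; S2 reads c1=0 → after 1×micro: 0 ⇒ (c0=4, c1=0, c2=0)
[Jacobi] macro 3: S0 reads c0=4 → after 1×micro: 8; S1 reads c1=0 → after 1×micro: 0; S2 reads c1=0 → after 1×micro: 0 ⇒ (c0=8, c1=0, c2=0)
[Jacobi] macro 4: S0 reads c0=8 → after 1×micro: 16; S1 reads c1=0 → after 1×micro: 0; S2 reads c1=0 → after 1×micro: 0 ⇒ (c0=16, c1=0, c2=0)
[Jacobi] macro 5: S0 reads c0=16 → after 1×micro: 32; S1 reads c1=0 → after 1×micro: 0; S2 reads c1=0 → after 1×micro: 0 ⇒ (c0=32, c1=0, c2=0)
[Jacobi] macro 6: S0 reads c0=32 → after 1×micro: 64; S1 reads c1=0 → after 1×micro: 0; S2 reads c1=0 → after 1×micro: 0 ⇒ (c0=64, c1=0, c2=0)
[Jacobi] macro 7: S0 reads c0=64 → after 1×micro: 128; S1 reads c1=0 → after 1×micro: 0; S2 reads c1=0 → after 1×micro: 0 ⇒ (c0=128, c1=0, c2=0)
[Jacobi] macro 8: S0 reads c0=128 → after 1×micro: 256; S1 reads c1=0 → after 1×micro: 0; S2 reads c1=0 → after 1×micro: 0 ⇒ (c0=256, c1=0, c2=0)
[Jacobi] macro 9: S0 reads c0=256 → after 1×micro: 512; S1 reads c1=0 → after 1×micro: 0; S2 reads c1=0 → after 1×micro: 0 ⇒ (c0=512, c1=0, c2=0)
[Jacobi] macro 10: S0 reads c0=512 → after 1×micro: 1024; S1 reads c1=0 → after 1×micro: 0; S2 reads c1=0 → after 1×micro: 0 ⇒ (c0=1024, c1=0, c2=0)
[Gauss-Seidel] macro 1: S0 reads c0=1 → after 1×micro: 2; S1 reads c1=0 → after 1×micro: 0; S2 reads c1=0 → after 1×micro: 0 ⇒ (c0=2, c1=0, c2=0)
[Gauss-Seidel] macro 2: S0 reads c0=2 → after 1×micro: 4; S1 reads c1=0 → after 1×micro: 0; S2 reads c1=0 → after 1×micro: 0 ⇒ (c0=4, c1=0, c2=0)
[Gauss-Seidel] macro 3: S0 reads c0=4 → after 1×micro: 8; S1 reads c1=0 → after 1×micro: 0; S2 reads c1=0 → after 1×micro: 0 ⇒ (c0=8, c1=0, c2=0)
[Gauss-Seidel] macro 4: S0 reads c0=8 → after 1×micro: 16; S1 reads c1=0 → after 1×micro: 0; S2 reads c1=0 → after 1×micro: 0 ⇒ (c0=16, c1=0, c2=0)
[Gauss-Seidel] macro 5: S0 reads c0=16 → after 1×micro: 32; S1 reads c1=0 → after 1×micro: 0; S2 reads c1=0 → after 1×micro: 0 ⇒ (c0=32, c1=0, c2=0)
[Gauss-Seidel] macro 6: S0 reads c0=32 → after 1×micro: 64; S1 reads c1=0 → after 1×micro: 0; S2 reads c1=0 → after 1×micro: 0 ⇒ (c0=64, c1=0, c2=0)
[Gauss-Seidel] macro 7: S0 reads c0=64 → after 1×micro: 128; S1 reads c1=0 → after 1×micro: 0; S2 reads c1=0 → after 1×micro: 0 ⇒ (c0=128, c1=0, c2=0)
[Gauss-Seidel] macro 8: S0 reads c0=128 → after 1×micro: 256; S1 reads c1=0 → after 1×micro: 0; S2 reads c1=0 → after 1×micro: 0 ⇒ (c0=256, c1=0, c2=0)
[Gauss-Seidel] macro 9: S0 reads c0=256 → after 1×micro: 512; S1 reads c1=0 → after 1×micro: 0; S2 reads c1=0 → after 1×micro: 0 ⇒ (c0=512, c1=0, c2=0)
[Gauss-Seidel] macro 10: S0 reads c0=512 → after 1×micro: 1024; S1 reads c1=0 → after 1×micro: 0; S2 reads c1=0 → after 1×micro: 0 ⇒ (c0=1024, c1=0, c2=0)

first divergence at macro-step: never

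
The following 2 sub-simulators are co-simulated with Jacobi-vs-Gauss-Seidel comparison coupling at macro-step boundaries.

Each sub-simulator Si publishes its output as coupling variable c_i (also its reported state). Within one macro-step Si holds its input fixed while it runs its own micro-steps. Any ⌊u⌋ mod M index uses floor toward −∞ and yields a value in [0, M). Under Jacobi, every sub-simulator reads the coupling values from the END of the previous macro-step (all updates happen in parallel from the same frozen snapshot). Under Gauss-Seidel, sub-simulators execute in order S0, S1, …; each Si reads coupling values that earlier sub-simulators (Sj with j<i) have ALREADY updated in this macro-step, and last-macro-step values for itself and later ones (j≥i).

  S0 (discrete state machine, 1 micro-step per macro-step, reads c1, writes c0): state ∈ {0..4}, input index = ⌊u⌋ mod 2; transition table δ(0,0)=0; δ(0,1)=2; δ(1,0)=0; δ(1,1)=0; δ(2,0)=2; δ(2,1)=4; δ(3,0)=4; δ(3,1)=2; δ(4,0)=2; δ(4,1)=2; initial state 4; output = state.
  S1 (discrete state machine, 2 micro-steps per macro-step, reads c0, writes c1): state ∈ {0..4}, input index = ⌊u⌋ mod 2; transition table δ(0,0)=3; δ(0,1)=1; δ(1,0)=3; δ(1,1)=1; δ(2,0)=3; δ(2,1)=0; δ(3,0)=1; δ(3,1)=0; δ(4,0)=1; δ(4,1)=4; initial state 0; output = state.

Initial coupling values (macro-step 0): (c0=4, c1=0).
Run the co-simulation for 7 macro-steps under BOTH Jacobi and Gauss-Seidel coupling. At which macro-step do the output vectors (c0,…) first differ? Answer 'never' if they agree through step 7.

first divergence at macro-step: never

[Jacobi] macro 1: S0 reads c1=0 → after 1×micro: 2; S1 reads c0=4 → after 2×micro: 1 ⇒ (c0=2, c1=1)
[Jacobi] macro 2: S0 reads c1=1 → after 1×micro: 4; S1 reads c0=2 → after 2×micro: 1 ⇒ (c0=4, c1=1)
[Jacobi] macro 3: S0 reads c1=1 → after 1×micro: 2; S1 reads c0=4 → after 2×micro: 1 ⇒ (c0=2, c1=1)
[Jacobi] macro 4: S0 reads c1=1 → after 1×micro: 4; S1 reads c0=2 → after 2×micro: 1 ⇒ (c0=4, c1=1)
[Jacobi] macro 5: S0 reads c1=1 → after 1×micro: 2; S1 reads c0=4 → after 2×micro: 1 ⇒ (c0=2, c1=1)
[Jacobi] macro 6: S0 reads c1=1 → after 1×micro: 4; S1 reads c0=2 → after 2×micro: 1 ⇒ (c0=4, c1=1)
[Jacobi] macro 7: S0 reads c1=1 → after 1×micro: 2; S1 reads c0=4 → after 2×micro: 1 ⇒ (c0=2, c1=1)
[Gauss-Seidel] macro 1: S0 reads c1=0 → after 1×micro: 2; S1 reads c0=2 → after 2×micro: 1 ⇒ (c0=2, c1=1)
[Gauss-Seidel] macro 2: S0 reads c1=1 → after 1×micro: 4; S1 reads c0=4 → after 2×micro: 1 ⇒ (c0=4, c1=1)
[Gauss-Seidel] macro 3: S0 reads c1=1 → after 1×micro: 2; S1 reads c0=2 → after 2×micro: 1 ⇒ (c0=2, c1=1)
[Gauss-Seidel] macro 4: S0 reads c1=1 → after 1×micro: 4; S1 reads c0=4 → after 2×micro: 1 ⇒ (c0=4, c1=1)
[Gauss-Seidel] macro 5: S0 reads c1=1 → after 1×micro: 2; S1 reads c0=2 → after 2×micro: 1 ⇒ (c0=2, c1=1)
[Gauss-Seidel] macro 6: S0 reads c1=1 → after 1×micro: 4; S1 reads c0=4 → after 2×micro: 1 ⇒ (c0=4, c1=1)
[Gauss-Seidel] macro 7: S0 reads c1=1 → after 1×micro: 2; S1 reads c0=2 → after 2×micro: 1 ⇒ (c0=2, c1=1)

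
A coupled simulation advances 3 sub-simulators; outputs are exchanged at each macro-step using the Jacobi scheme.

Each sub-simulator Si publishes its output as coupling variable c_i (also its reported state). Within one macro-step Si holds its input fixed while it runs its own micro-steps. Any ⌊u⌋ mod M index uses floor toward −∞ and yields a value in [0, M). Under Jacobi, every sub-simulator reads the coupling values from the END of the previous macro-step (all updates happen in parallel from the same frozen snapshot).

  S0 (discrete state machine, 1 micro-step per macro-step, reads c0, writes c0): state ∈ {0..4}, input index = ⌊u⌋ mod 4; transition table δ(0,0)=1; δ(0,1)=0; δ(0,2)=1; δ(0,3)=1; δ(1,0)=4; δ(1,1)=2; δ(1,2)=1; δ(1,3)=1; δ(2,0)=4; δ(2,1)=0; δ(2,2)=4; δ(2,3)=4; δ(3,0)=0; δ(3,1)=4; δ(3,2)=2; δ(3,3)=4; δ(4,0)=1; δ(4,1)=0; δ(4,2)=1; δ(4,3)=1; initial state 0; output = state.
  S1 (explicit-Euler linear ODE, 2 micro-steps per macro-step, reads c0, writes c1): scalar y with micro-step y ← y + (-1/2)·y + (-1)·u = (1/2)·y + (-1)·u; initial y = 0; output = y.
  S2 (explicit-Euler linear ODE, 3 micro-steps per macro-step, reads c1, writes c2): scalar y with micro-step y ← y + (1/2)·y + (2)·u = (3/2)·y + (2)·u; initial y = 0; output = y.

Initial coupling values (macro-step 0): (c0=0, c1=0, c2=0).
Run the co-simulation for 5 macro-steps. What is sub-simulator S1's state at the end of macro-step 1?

macro 1: S0 reads c0=0 → after 1×micro: 1; S1 reads c0=0 → after 2×micro: 0; S2 reads c1=0 → after 3×micro: 0 ⇒ (c0=1, c1=0, c2=0)
macro 2: S0 reads c0=1 → after 1×micro: 2; S1 reads c0=1 → after 2×micro: -3/2; S2 reads c1=0 → after 3×micro: 0 ⇒ (c0=2, c1=-3/2, c2=0)
macro 3: S0 reads c0=2 → after 1×micro: 4; S1 reads c0=2 → after 2×micro: -27/8; S2 reads c1=-3/2 → after 3×micro: -57/4 ⇒ (c0=4, c1=-27/8, c2=-57/4)
macro 4: S0 reads c0=4 → after 1×micro: 1; S1 reads c0=4 → after 2×micro: -219/32; S2 reads c1=-27/8 → after 3×micro: -2565/32 ⇒ (c0=1, c1=-219/32, c2=-2565/32)
macro 5: S0 reads c0=1 → after 1×micro: 2; S1 reads c0=1 → after 2×micro: -411/128; S2 reads c1=-219/32 → after 3×micro: -85899/256 ⇒ (c0=2, c1=-411/128, c2=-85899/256)

S1 state at macro-step 1 = 0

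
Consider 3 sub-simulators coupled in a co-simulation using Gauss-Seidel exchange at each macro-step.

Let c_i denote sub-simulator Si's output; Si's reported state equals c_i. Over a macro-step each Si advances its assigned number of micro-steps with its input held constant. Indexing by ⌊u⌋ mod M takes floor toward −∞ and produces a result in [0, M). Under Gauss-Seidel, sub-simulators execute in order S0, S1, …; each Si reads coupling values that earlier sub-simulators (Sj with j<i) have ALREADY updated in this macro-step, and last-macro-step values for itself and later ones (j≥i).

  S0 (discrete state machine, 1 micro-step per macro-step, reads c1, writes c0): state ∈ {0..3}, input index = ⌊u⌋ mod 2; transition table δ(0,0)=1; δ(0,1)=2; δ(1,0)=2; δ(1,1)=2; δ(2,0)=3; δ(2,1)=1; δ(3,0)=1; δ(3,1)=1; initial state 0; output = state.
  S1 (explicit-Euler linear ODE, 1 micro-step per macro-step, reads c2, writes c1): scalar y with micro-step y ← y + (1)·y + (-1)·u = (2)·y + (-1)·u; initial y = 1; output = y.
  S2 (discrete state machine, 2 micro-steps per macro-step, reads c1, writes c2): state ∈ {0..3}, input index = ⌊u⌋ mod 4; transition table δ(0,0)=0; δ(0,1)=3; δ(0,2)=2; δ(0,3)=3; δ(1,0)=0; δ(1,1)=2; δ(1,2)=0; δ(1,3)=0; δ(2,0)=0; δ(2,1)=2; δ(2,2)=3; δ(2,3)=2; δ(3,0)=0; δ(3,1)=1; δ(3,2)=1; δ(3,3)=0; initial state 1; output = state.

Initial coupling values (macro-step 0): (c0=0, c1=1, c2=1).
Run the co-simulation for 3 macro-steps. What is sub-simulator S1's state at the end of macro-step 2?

macro 1: S0 reads c1=1 → after 1×micro: 2; S1 reads c2=1 → after 1×micro: 1; S2 reads c1=1 → after 2×micro: 2 ⇒ (c0=2, c1=1, c2=2)
macro 2: S0 reads c1=1 → after 1×micro: 1; S1 reads c2=2 → after 1×micro: 0; S2 reads c1=0 → after 2×micro: 0 ⇒ (c0=1, c1=0, c2=0)
macro 3: S0 reads c1=0 → after 1×micro: 2; S1 reads c2=0 → after 1×micro: 0; S2 reads c1=0 → after 2×micro: 0 ⇒ (c0=2, c1=0, c2=0)

S1 state at macro-step 2 = 0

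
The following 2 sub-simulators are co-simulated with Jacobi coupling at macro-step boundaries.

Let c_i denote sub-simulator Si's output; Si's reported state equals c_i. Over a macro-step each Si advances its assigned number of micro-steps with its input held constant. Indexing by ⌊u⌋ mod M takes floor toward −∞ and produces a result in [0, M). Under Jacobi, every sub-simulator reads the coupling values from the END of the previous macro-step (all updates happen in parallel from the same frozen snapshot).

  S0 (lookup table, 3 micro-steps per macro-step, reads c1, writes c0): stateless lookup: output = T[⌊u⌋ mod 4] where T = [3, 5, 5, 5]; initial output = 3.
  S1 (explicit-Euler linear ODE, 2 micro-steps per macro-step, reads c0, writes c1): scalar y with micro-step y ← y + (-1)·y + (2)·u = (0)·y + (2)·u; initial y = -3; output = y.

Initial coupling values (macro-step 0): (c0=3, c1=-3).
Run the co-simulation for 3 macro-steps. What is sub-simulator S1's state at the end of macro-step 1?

macro 1: S0 reads c1=-3 → after 3×micro: 5; S1 reads c0=3 → after 2×micro: 6 ⇒ (c0=5, c1=6)
macro 2: S0 reads c1=6 → after 3×micro: 5; S1 reads c0=5 → after 2×micro: 10 ⇒ (c0=5, c1=10)
macro 3: S0 reads c1=10 → after 3×micro: 5; S1 reads c0=5 → after 2×micro: 10 ⇒ (c0=5, c1=10)

S1 state at macro-step 1 = 6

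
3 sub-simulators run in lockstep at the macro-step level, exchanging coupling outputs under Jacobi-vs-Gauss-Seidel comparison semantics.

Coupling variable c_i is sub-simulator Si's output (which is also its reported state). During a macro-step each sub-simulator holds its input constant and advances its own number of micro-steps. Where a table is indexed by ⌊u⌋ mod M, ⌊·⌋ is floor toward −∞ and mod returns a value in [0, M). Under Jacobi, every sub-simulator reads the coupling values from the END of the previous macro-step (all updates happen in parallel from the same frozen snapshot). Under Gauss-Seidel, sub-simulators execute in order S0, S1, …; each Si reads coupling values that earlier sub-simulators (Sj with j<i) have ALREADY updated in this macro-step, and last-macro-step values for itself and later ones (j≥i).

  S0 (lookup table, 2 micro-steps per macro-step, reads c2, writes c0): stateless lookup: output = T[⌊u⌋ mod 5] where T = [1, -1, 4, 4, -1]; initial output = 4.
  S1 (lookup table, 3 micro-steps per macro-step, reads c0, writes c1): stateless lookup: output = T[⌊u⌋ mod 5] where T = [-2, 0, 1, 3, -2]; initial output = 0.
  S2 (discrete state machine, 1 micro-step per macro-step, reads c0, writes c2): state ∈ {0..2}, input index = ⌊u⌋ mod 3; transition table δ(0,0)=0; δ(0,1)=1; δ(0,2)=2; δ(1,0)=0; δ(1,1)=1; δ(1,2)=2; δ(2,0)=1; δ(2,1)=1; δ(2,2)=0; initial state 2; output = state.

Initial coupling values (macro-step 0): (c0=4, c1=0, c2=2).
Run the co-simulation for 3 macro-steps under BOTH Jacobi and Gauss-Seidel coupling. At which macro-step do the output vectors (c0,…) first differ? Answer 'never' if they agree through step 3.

[Jacobi] macro 1: S0 reads c2=2 → after 2×micro: 4; S1 reads c0=4 → after 3×micro: -2; S2 reads c0=4 → after 1×micro: 1 ⇒ (c0=4, c1=-2, c2=1)
[Jacobi] macro 2: S0 reads c2=1 → after 2×micro: -1; S1 reads c0=4 → after 3×micro: -2; S2 reads c0=4 → after 1×micro: 1 ⇒ (c0=-1, c1=-2, c2=1)
[Jacobi] macro 3: S0 reads c2=1 → after 2×micro: -1; S1 reads c0=-1 → after 3×micro: -2; S2 reads c0=-1 → after 1×micro: 2 ⇒ (c0=-1, c1=-2, c2=2)
[Gauss-Seidel] macro 1: S0 reads c2=2 → after 2×micro: 4; S1 reads c0=4 → after 3×micro: -2; S2 reads c0=4 → after 1×micro: 1 ⇒ (c0=4, c1=-2, c2=1)
[Gauss-Seidel] macro 2: S0 reads c2=1 → after 2×micro: -1; S1 reads c0=-1 → after 3×micro: -2; S2 reads c0=-1 → after 1×micro: 2 ⇒ (c0=-1, c1=-2, c2=2)
[Gauss-Seidel] macro 3: S0 reads c2=2 → after 2×micro: 4; S1 reads c0=4 → after 3×micro: -2; S2 reads c0=4 → after 1×micro: 1 ⇒ (c0=4, c1=-2, c2=1)

first divergence at macro-step: 2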